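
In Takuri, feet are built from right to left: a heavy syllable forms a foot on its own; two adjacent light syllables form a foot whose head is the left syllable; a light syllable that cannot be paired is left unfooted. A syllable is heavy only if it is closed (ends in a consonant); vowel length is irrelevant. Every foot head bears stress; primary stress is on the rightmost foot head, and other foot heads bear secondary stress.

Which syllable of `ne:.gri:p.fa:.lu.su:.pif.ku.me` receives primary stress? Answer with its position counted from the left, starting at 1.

7

Weights: 1 ne: L, 2 gri:p H, 3 fa: L, 4 lu L, 5 su: L, 6 pif H, 7 ku L, 8 me L.
Parse right to left (heavy = foot alone; LL = one foot; stranded L unfooted): ne: (ˈgri:p) fa: (ˈlu.su:) (ˈpif) (ˈku.me).
Foot heads: 2, 4, 6, 7.
Primary stress on the rightmost head = syllable 7.
Primary stress: syllable 7 → ne:.gri:p.fa:.lu.su:.pif.ˈku.me.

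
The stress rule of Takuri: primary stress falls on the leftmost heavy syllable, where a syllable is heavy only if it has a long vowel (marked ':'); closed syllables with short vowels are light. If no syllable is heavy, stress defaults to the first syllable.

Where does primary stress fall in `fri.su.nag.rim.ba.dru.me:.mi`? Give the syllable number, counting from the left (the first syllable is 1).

7

Weights: 1 fri L, 2 su L, 3 nag L, 4 rim L, 5 ba L, 6 dru L, 7 me: H, 8 mi L.
Heavy syllables in the domain: 7. The leftmost is syllable 7 (me:).
Primary stress: syllable 7 → fri.su.nag.rim.ba.dru.ˈme:.mi.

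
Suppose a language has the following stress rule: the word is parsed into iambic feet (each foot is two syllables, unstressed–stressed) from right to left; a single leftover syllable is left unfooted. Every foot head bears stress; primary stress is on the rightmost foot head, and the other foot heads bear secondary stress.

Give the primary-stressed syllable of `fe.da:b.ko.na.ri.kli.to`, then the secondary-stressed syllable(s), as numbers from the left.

primary 7, secondary 3, 5

Parse right to left into iambic (σˈσ) feet: fe (da:b.ˈko) (na.ˈri) (kli.ˈto). Syllable 1 is left unfooted.
Foot heads (stressed positions): 3, 5, 7.
End Rule Rightmost: primary stress on the rightmost head = syllable 7.
Secondary stress on 3, 5: fe.da:b.ˌko.na.ˌri.kli.ˈto.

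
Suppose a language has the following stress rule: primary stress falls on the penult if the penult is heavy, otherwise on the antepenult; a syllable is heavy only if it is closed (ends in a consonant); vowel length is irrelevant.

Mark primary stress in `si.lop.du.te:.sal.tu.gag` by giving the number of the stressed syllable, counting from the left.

5

Weights: 5 sal H, 6 tu L, 7 gag H.
The penult (syllable 6, tu) is light, so stress falls on the antepenult (syllable 5, sal).
Primary stress: syllable 5 → si.lop.du.te:.ˈsal.tu.gag.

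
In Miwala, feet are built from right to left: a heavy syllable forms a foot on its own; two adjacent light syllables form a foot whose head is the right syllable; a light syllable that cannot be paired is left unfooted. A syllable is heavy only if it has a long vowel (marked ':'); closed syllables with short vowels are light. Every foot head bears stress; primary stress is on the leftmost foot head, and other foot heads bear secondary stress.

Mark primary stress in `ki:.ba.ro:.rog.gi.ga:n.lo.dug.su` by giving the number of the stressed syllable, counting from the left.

1

Weights: 1 ki: H, 2 ba L, 3 ro: H, 4 rog L, 5 gi L, 6 ga:n H, 7 lo L, 8 dug L, 9 su L.
Parse right to left (heavy = foot alone; LL = one foot; stranded L unfooted): (ˈki:) ba (ˈro:) (rog.ˈgi) (ˈga:n) lo (dug.ˈsu).
Foot heads: 1, 3, 5, 6, 9.
Primary stress on the leftmost head = syllable 1.
Primary stress: syllable 1 → ˈki:.ba.ro:.rog.gi.ga:n.lo.dug.su.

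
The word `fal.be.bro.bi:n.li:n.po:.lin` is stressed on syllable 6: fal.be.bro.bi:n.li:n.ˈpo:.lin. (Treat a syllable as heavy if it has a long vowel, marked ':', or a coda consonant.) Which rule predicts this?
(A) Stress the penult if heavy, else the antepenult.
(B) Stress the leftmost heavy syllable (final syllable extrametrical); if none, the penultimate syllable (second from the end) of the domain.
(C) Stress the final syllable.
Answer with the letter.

Rule A → syllable 6 ✓.
Rule B → syllable 1 (observed: 6).
Rule C → syllable 7 (observed: 6).

A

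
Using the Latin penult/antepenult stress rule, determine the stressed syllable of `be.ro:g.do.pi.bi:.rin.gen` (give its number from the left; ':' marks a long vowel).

6

Classical Latin: stress the penult if heavy (long vowel or closed), else the antepenult.
Weights: 5 bi: H, 6 rin H, 7 gen H.
The penult (syllable 6, rin) is heavy, so it takes stress.
Stress on syllable 6: be.ro:g.do.pi.bi:.ˈrin.gen.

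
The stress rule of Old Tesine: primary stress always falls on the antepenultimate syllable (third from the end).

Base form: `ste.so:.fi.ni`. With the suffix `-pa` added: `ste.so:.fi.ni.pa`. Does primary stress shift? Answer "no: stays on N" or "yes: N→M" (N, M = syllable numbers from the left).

Base `ste.so:.fi.ni` (4 syllables):
  The word has 4 syllables; the antepenultimate syllable (third from the end) is syllable 2 (so:).
  → primary stress on syllable 2.
Suffixed `ste.so:.fi.ni.pa` (5 syllables):
  The word has 5 syllables; the antepenultimate syllable (third from the end) is syllable 3 (fi).
  → primary stress on syllable 3.

yes: 2→3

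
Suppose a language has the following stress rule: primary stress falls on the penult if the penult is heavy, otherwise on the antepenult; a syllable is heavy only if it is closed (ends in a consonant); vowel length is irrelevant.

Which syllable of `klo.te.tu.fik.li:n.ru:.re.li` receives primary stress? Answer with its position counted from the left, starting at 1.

Weights: 6 ru: L, 7 re L, 8 li L.
The penult (syllable 7, re) is light, so stress falls on the antepenult (syllable 6, ru:).
Primary stress: syllable 6 → klo.te.tu.fik.li:n.ˈru:.re.li.

6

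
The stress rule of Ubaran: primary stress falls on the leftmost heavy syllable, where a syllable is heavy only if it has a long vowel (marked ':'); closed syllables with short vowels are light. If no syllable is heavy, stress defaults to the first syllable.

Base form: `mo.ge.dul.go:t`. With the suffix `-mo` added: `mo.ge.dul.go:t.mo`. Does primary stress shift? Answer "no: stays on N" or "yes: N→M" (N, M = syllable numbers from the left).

Base `mo.ge.dul.go:t` (4 syllables):
  Weights: 1 mo L, 2 ge L, 3 dul L, 4 go:t H.
  Heavy syllables in the domain: 4. The leftmost is syllable 4 (go:t).
  → primary stress on syllable 4.
Suffixed `mo.ge.dul.go:t.mo` (5 syllables):
  Weights: 1 mo L, 2 ge L, 3 dul L, 4 go:t H, 5 mo L.
  Heavy syllables in the domain: 4. The leftmost is syllable 4 (go:t).
  → primary stress on syllable 4.

no: stays on 4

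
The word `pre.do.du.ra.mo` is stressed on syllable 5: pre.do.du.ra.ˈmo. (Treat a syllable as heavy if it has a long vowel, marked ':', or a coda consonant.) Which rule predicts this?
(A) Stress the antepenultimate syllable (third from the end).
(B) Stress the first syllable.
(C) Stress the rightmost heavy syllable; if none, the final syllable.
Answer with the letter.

C

Rule A → syllable 3 (observed: 5).
Rule B → syllable 1 (observed: 5).
Rule C → syllable 5 ✓.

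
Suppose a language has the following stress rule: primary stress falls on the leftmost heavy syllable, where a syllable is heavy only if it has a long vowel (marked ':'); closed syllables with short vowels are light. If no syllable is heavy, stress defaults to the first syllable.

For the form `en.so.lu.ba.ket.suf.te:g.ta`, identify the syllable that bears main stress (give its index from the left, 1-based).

Weights: 1 en L, 2 so L, 3 lu L, 4 ba L, 5 ket L, 6 suf L, 7 te:g H, 8 ta L.
Heavy syllables in the domain: 7. The leftmost is syllable 7 (te:g).
Primary stress: syllable 7 → en.so.lu.ba.ket.suf.ˈte:g.ta.

7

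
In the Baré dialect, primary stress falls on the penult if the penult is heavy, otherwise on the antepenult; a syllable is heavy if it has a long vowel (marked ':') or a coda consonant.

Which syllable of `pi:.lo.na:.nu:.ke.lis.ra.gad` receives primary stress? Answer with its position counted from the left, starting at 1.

Weights: 6 lis H, 7 ra L, 8 gad H.
The penult (syllable 7, ra) is light, so stress falls on the antepenult (syllable 6, lis).
Primary stress: syllable 6 → pi:.lo.na:.nu:.ke.ˈlis.ra.gad.

6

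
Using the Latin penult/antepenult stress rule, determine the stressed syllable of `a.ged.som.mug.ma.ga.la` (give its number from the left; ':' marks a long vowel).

Classical Latin: stress the penult if heavy (long vowel or closed), else the antepenult.
Weights: 5 ma L, 6 ga L, 7 la L.
The penult (syllable 6, ga) is light, so stress falls on the antepenult (syllable 5, ma).
Stress on syllable 5: a.ged.som.mug.ˈma.ga.la.

5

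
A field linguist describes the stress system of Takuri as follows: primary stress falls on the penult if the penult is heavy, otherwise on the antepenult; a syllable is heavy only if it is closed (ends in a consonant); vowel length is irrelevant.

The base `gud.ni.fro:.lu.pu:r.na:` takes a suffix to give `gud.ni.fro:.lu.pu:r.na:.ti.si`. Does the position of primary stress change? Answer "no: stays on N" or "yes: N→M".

yes: 5→6

Base `gud.ni.fro:.lu.pu:r.na:` (6 syllables):
  Weights: 4 lu L, 5 pu:r H, 6 na: L.
  The penult (syllable 5, pu:r) is heavy, so it takes stress.
  → primary stress on syllable 5.
Suffixed `gud.ni.fro:.lu.pu:r.na:.ti.si` (8 syllables):
  Weights: 6 na: L, 7 ti L, 8 si L.
  The penult (syllable 7, ti) is light, so stress falls on the antepenult (syllable 6, na:).
  → primary stress on syllable 6.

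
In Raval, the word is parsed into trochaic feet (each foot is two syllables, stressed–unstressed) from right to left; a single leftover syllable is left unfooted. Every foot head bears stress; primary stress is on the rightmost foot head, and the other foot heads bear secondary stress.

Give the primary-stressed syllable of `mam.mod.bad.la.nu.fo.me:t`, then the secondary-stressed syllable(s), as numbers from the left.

primary 6, secondary 2, 4

Parse right to left into trochaic (ˈσσ) feet: mam (ˈmod.bad) (ˈla.nu) (ˈfo.me:t). Syllable 1 is left unfooted.
Foot heads (stressed positions): 2, 4, 6.
End Rule Rightmost: primary stress on the rightmost head = syllable 6.
Secondary stress on 2, 4: mam.ˌmod.bad.ˌla.nu.ˈfo.me:t.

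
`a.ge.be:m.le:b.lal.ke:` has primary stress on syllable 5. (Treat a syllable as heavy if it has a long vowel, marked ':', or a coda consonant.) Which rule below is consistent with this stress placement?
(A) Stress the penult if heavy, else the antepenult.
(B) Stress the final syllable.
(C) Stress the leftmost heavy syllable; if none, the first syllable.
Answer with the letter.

Rule A → syllable 5 ✓.
Rule B → syllable 6 (observed: 5).
Rule C → syllable 3 (observed: 5).

A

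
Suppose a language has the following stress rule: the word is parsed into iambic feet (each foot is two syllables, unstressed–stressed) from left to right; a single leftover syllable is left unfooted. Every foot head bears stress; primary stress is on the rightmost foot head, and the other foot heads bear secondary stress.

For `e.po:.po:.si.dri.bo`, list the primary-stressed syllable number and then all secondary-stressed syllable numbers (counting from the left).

primary 6, secondary 2, 4

Parse left to right into iambic (σˈσ) feet: (e.ˈpo:) (po:.ˈsi) (dri.ˈbo).
Foot heads (stressed positions): 2, 4, 6.
End Rule Rightmost: primary stress on the rightmost head = syllable 6.
Secondary stress on 2, 4: e.ˌpo:.po:.ˌsi.dri.ˈbo.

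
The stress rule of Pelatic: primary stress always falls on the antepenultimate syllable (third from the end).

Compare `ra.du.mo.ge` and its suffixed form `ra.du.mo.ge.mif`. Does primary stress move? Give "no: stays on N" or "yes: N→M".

Base `ra.du.mo.ge` (4 syllables):
  The word has 4 syllables; the antepenultimate syllable (third from the end) is syllable 2 (du).
  → primary stress on syllable 2.
Suffixed `ra.du.mo.ge.mif` (5 syllables):
  The word has 5 syllables; the antepenultimate syllable (third from the end) is syllable 3 (mo).
  → primary stress on syllable 3.

yes: 2→3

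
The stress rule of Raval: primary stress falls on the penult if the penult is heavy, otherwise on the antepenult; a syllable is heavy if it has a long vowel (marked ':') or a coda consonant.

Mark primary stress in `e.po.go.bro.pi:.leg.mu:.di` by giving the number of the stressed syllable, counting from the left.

Weights: 6 leg H, 7 mu: H, 8 di L.
The penult (syllable 7, mu:) is heavy, so it takes stress.
Primary stress: syllable 7 → e.po.go.bro.pi:.leg.ˈmu:.di.

7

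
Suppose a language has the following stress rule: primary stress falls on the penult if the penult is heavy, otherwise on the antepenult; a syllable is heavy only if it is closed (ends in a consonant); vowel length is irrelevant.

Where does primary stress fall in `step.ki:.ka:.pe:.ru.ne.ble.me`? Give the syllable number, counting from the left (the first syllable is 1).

Weights: 6 ne L, 7 ble L, 8 me L.
The penult (syllable 7, ble) is light, so stress falls on the antepenult (syllable 6, ne).
Primary stress: syllable 6 → step.ki:.ka:.pe:.ru.ˈne.ble.me.

6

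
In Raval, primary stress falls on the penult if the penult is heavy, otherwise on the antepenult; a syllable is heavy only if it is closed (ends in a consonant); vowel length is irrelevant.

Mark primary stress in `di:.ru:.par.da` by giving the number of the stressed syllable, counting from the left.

Weights: 2 ru: L, 3 par H, 4 da L.
The penult (syllable 3, par) is heavy, so it takes stress.
Primary stress: syllable 3 → di:.ru:.ˈpar.da.

3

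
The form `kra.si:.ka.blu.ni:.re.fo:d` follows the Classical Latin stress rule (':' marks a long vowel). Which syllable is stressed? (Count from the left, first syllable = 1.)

5

Classical Latin: stress the penult if heavy (long vowel or closed), else the antepenult.
Weights: 5 ni: H, 6 re L, 7 fo:d H.
The penult (syllable 6, re) is light, so stress falls on the antepenult (syllable 5, ni:).
Stress on syllable 5: kra.si:.ka.blu.ˈni:.re.fo:d.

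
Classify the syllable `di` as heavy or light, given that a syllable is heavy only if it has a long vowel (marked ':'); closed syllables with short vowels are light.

light

`di`: short vowel, open (no coda). Short vowel → light.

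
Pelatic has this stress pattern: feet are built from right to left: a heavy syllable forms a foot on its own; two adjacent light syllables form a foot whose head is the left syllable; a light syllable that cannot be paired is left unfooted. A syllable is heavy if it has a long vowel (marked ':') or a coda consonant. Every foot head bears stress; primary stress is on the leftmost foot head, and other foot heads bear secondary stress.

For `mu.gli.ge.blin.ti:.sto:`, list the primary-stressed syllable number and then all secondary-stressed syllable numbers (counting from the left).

primary 2, secondary 4, 5, 6

Weights: 1 mu L, 2 gli L, 3 ge L, 4 blin H, 5 ti: H, 6 sto: H.
Parse right to left (heavy = foot alone; LL = one foot; stranded L unfooted): mu (ˈgli.ge) (ˈblin) (ˈti:) (ˈsto:).
Foot heads: 2, 4, 5, 6.
Primary stress on the leftmost head = syllable 2.
Secondary stress on 4, 5, 6: mu.ˈgli.ge.ˌblin.ˌti:.ˌsto:.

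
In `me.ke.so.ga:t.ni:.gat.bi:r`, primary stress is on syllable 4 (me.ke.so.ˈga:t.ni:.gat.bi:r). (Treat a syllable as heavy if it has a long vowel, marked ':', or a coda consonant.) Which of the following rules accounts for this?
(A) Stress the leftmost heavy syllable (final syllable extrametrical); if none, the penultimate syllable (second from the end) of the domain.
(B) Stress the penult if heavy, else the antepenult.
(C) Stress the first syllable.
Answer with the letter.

A

Rule A → syllable 4 ✓.
Rule B → syllable 6 (observed: 4).
Rule C → syllable 1 (observed: 4).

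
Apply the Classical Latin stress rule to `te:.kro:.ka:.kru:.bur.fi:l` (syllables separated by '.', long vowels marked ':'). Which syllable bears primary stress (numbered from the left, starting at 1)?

Classical Latin: stress the penult if heavy (long vowel or closed), else the antepenult.
Weights: 4 kru: H, 5 bur H, 6 fi:l H.
The penult (syllable 5, bur) is heavy, so it takes stress.
Stress on syllable 5: te:.kro:.ka:.kru:.ˈbur.fi:l.

5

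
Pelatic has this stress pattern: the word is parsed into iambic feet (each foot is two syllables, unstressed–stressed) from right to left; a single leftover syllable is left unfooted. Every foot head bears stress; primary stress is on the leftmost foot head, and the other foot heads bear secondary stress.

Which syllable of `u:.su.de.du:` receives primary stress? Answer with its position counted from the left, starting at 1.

Parse right to left into iambic (σˈσ) feet: (u:.ˈsu) (de.ˈdu:).
Foot heads (stressed positions): 2, 4.
End Rule Leftmost: primary stress on the leftmost head = syllable 2.
Primary stress: syllable 2 → u:.ˈsu.de.du:.

2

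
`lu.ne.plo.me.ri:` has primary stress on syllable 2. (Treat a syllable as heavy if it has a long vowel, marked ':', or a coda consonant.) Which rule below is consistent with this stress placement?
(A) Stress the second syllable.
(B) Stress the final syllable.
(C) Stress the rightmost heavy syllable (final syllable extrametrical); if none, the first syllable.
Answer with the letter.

A

Rule A → syllable 2 ✓.
Rule B → syllable 5 (observed: 2).
Rule C → syllable 1 (observed: 2).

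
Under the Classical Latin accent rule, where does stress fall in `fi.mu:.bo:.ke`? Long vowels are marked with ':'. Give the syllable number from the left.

3

Classical Latin: stress the penult if heavy (long vowel or closed), else the antepenult.
Weights: 2 mu: H, 3 bo: H, 4 ke L.
The penult (syllable 3, bo:) is heavy, so it takes stress.
Stress on syllable 3: fi.mu:.ˈbo:.ke.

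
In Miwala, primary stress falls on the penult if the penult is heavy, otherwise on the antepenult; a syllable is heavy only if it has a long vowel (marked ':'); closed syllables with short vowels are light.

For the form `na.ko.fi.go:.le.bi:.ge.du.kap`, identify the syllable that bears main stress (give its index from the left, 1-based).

Weights: 7 ge L, 8 du L, 9 kap L.
The penult (syllable 8, du) is light, so stress falls on the antepenult (syllable 7, ge).
Primary stress: syllable 7 → na.ko.fi.go:.le.bi:.ˈge.du.kap.

7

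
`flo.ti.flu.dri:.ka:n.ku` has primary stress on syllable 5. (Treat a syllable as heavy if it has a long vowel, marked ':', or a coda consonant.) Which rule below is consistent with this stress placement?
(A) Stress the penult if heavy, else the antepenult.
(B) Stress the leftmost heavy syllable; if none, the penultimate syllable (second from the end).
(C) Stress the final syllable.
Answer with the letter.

A

Rule A → syllable 5 ✓.
Rule B → syllable 4 (observed: 5).
Rule C → syllable 6 (observed: 5).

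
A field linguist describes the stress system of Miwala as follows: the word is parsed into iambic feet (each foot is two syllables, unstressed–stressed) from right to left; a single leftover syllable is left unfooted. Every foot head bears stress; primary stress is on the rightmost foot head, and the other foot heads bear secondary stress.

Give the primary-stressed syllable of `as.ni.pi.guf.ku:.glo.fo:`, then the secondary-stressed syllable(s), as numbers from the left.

primary 7, secondary 3, 5

Parse right to left into iambic (σˈσ) feet: as (ni.ˈpi) (guf.ˈku:) (glo.ˈfo:). Syllable 1 is left unfooted.
Foot heads (stressed positions): 3, 5, 7.
End Rule Rightmost: primary stress on the rightmost head = syllable 7.
Secondary stress on 3, 5: as.ni.ˌpi.guf.ˌku:.glo.ˈfo:.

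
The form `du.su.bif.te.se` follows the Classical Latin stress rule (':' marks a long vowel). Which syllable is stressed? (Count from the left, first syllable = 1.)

3

Classical Latin: stress the penult if heavy (long vowel or closed), else the antepenult.
Weights: 3 bif H, 4 te L, 5 se L.
The penult (syllable 4, te) is light, so stress falls on the antepenult (syllable 3, bif).
Stress on syllable 3: du.su.ˈbif.te.se.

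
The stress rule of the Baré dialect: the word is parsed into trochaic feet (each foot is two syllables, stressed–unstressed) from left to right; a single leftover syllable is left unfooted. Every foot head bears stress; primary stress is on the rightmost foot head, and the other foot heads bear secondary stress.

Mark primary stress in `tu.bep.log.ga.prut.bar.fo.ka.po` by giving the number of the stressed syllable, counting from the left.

Parse left to right into trochaic (ˈσσ) feet: (ˈtu.bep) (ˈlog.ga) (ˈprut.bar) (ˈfo.ka) po. Syllable 9 is left unfooted.
Foot heads (stressed positions): 1, 3, 5, 7.
End Rule Rightmost: primary stress on the rightmost head = syllable 7.
Primary stress: syllable 7 → tu.bep.log.ga.prut.bar.ˈfo.ka.po.

7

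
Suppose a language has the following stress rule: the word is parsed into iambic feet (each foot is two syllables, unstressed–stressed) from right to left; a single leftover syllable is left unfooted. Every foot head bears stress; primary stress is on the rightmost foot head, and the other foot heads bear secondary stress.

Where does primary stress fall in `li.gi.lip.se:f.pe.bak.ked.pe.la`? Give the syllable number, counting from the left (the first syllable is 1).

9

Parse right to left into iambic (σˈσ) feet: li (gi.ˈlip) (se:f.ˈpe) (bak.ˈked) (pe.ˈla). Syllable 1 is left unfooted.
Foot heads (stressed positions): 3, 5, 7, 9.
End Rule Rightmost: primary stress on the rightmost head = syllable 9.
Primary stress: syllable 9 → li.gi.lip.se:f.pe.bak.ked.pe.ˈla.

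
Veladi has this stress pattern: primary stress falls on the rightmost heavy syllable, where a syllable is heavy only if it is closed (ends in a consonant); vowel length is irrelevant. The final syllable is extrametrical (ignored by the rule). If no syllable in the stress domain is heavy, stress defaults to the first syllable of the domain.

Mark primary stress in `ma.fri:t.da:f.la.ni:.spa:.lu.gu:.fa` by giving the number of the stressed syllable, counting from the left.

3

The final syllable (9, fa) is extrametrical; the stress domain is syllables 1–8.
Weights: 1 ma L, 2 fri:t H, 3 da:f H, 4 la L, 5 ni: L, 6 spa: L, 7 lu L, 8 gu: L.
Heavy syllables in the domain: 2, 3. The rightmost is syllable 3 (da:f).
Primary stress: syllable 3 → ma.fri:t.ˈda:f.la.ni:.spa:.lu.gu:.fa.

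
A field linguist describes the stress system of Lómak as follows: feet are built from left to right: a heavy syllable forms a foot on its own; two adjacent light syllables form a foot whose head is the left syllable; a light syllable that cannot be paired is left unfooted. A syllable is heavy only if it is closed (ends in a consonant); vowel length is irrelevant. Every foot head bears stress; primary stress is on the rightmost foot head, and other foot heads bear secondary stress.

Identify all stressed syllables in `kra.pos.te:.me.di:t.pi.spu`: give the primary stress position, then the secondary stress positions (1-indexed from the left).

primary 6, secondary 2, 3, 5

Weights: 1 kra L, 2 pos H, 3 te: L, 4 me L, 5 di:t H, 6 pi L, 7 spu L.
Parse left to right (heavy = foot alone; LL = one foot; stranded L unfooted): kra (ˈpos) (ˈte:.me) (ˈdi:t) (ˈpi.spu).
Foot heads: 2, 3, 5, 6.
Primary stress on the rightmost head = syllable 6.
Secondary stress on 2, 3, 5: kra.ˌpos.ˌte:.me.ˌdi:t.ˈpi.spu.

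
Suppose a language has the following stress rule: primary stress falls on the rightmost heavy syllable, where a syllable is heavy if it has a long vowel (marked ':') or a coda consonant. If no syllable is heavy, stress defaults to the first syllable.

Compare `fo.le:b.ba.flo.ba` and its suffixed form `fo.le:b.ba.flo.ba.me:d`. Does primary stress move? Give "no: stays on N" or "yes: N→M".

yes: 2→6

Base `fo.le:b.ba.flo.ba` (5 syllables):
  Weights: 1 fo L, 2 le:b H, 3 ba L, 4 flo L, 5 ba L.
  Heavy syllables in the domain: 2. The rightmost is syllable 2 (le:b).
  → primary stress on syllable 2.
Suffixed `fo.le:b.ba.flo.ba.me:d` (6 syllables):
  Weights: 1 fo L, 2 le:b H, 3 ba L, 4 flo L, 5 ba L, 6 me:d H.
  Heavy syllables in the domain: 2, 6. The rightmost is syllable 6 (me:d).
  → primary stress on syllable 6.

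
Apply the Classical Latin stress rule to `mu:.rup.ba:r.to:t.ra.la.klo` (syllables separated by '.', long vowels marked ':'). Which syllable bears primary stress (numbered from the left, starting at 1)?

5

Classical Latin: stress the penult if heavy (long vowel or closed), else the antepenult.
Weights: 5 ra L, 6 la L, 7 klo L.
The penult (syllable 6, la) is light, so stress falls on the antepenult (syllable 5, ra).
Stress on syllable 5: mu:.rup.ba:r.to:t.ˈra.la.klo.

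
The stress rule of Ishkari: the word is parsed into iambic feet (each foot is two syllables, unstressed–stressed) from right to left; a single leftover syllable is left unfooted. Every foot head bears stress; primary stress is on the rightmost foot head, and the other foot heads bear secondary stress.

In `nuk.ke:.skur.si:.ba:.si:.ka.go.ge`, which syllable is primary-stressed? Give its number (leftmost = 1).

9

Parse right to left into iambic (σˈσ) feet: nuk (ke:.ˈskur) (si:.ˈba:) (si:.ˈka) (go.ˈge). Syllable 1 is left unfooted.
Foot heads (stressed positions): 3, 5, 7, 9.
End Rule Rightmost: primary stress on the rightmost head = syllable 9.
Primary stress: syllable 9 → nuk.ke:.skur.si:.ba:.si:.ka.go.ˈge.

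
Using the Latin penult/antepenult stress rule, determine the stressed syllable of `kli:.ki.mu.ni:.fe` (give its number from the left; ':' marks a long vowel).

4

Classical Latin: stress the penult if heavy (long vowel or closed), else the antepenult.
Weights: 3 mu L, 4 ni: H, 5 fe L.
The penult (syllable 4, ni:) is heavy, so it takes stress.
Stress on syllable 4: kli:.ki.mu.ˈni:.fe.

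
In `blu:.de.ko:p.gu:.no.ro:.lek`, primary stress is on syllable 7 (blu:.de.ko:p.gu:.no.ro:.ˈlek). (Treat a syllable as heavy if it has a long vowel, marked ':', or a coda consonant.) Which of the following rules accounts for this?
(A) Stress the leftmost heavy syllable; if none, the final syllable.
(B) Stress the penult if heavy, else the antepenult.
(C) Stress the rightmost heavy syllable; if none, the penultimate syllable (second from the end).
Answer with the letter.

C

Rule A → syllable 1 (observed: 7).
Rule B → syllable 6 (observed: 7).
Rule C → syllable 7 ✓.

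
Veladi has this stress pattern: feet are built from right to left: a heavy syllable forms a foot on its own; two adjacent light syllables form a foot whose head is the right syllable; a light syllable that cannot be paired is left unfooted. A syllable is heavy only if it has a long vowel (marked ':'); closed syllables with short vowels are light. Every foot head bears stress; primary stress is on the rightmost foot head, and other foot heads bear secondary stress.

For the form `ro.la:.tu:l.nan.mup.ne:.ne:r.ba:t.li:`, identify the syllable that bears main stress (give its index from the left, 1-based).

9

Weights: 1 ro L, 2 la: H, 3 tu:l H, 4 nan L, 5 mup L, 6 ne: H, 7 ne:r H, 8 ba:t H, 9 li: H.
Parse right to left (heavy = foot alone; LL = one foot; stranded L unfooted): ro (ˈla:) (ˈtu:l) (nan.ˈmup) (ˈne:) (ˈne:r) (ˈba:t) (ˈli:).
Foot heads: 2, 3, 5, 6, 7, 8, 9.
Primary stress on the rightmost head = syllable 9.
Primary stress: syllable 9 → ro.la:.tu:l.nan.mup.ne:.ne:r.ba:t.ˈli:.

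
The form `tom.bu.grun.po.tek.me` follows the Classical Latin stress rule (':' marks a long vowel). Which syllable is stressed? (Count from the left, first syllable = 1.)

Classical Latin: stress the penult if heavy (long vowel or closed), else the antepenult.
Weights: 4 po L, 5 tek H, 6 me L.
The penult (syllable 5, tek) is heavy, so it takes stress.
Stress on syllable 5: tom.bu.grun.po.ˈtek.me.

5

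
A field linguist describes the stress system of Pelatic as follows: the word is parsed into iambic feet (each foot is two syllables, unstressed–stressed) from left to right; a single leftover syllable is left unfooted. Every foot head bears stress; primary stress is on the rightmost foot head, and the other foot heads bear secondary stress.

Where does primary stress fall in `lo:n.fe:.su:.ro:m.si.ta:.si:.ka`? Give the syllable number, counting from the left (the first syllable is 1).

Parse left to right into iambic (σˈσ) feet: (lo:n.ˈfe:) (su:.ˈro:m) (si.ˈta:) (si:.ˈka).
Foot heads (stressed positions): 2, 4, 6, 8.
End Rule Rightmost: primary stress on the rightmost head = syllable 8.
Primary stress: syllable 8 → lo:n.fe:.su:.ro:m.si.ta:.si:.ˈka.

8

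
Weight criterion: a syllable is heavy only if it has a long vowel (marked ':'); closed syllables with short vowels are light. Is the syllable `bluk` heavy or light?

light

`bluk`: short vowel, closed (coda /k/). Short vowel → light.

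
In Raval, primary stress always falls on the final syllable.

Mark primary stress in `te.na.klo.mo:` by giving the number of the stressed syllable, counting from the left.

4

The word has 4 syllables; the final syllable is syllable 4 (mo:).
Primary stress: syllable 4 → te.na.klo.ˈmo:.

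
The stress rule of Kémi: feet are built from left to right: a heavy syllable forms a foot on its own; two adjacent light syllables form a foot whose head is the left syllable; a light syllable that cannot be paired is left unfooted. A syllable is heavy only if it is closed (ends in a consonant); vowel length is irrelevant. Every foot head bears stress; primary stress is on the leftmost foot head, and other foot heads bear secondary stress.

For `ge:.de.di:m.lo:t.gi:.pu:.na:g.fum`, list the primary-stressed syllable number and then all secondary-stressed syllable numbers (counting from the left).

primary 1, secondary 3, 4, 5, 7, 8

Weights: 1 ge: L, 2 de L, 3 di:m H, 4 lo:t H, 5 gi: L, 6 pu: L, 7 na:g H, 8 fum H.
Parse left to right (heavy = foot alone; LL = one foot; stranded L unfooted): (ˈge:.de) (ˈdi:m) (ˈlo:t) (ˈgi:.pu:) (ˈna:g) (ˈfum).
Foot heads: 1, 3, 4, 5, 7, 8.
Primary stress on the leftmost head = syllable 1.
Secondary stress on 3, 4, 5, 7, 8: ˈge:.de.ˌdi:m.ˌlo:t.ˌgi:.pu:.ˌna:g.ˌfum.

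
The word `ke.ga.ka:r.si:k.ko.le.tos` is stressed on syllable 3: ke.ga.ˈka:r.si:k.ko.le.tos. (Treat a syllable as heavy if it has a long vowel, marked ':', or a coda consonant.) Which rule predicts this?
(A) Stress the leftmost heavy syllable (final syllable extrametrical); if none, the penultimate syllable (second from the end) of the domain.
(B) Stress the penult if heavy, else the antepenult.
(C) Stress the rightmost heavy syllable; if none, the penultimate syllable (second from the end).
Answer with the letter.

Rule A → syllable 3 ✓.
Rule B → syllable 5 (observed: 3).
Rule C → syllable 7 (observed: 3).

A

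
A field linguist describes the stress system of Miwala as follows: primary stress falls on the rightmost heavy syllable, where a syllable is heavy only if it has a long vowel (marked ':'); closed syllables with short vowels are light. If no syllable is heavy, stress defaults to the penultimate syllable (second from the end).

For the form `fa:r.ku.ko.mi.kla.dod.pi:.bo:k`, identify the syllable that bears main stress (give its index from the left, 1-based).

8

Weights: 1 fa:r H, 2 ku L, 3 ko L, 4 mi L, 5 kla L, 6 dod L, 7 pi: H, 8 bo:k H.
Heavy syllables in the domain: 1, 7, 8. The rightmost is syllable 8 (bo:k).
Primary stress: syllable 8 → fa:r.ku.ko.mi.kla.dod.pi:.ˈbo:k.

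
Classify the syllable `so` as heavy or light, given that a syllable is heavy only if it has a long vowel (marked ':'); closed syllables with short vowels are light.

`so`: short vowel, open (no coda). Short vowel → light.

light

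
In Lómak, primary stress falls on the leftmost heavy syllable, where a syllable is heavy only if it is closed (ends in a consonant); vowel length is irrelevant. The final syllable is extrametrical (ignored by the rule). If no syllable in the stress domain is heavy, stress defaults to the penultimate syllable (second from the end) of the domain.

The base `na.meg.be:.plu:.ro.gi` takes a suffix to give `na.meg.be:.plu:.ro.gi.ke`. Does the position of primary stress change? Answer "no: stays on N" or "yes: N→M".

Base `na.meg.be:.plu:.ro.gi` (6 syllables):
  The final syllable (6, gi) is extrametrical; the stress domain is syllables 1–5.
  Weights: 1 na L, 2 meg H, 3 be: L, 4 plu: L, 5 ro L.
  Heavy syllables in the domain: 2. The leftmost is syllable 2 (meg).
  → primary stress on syllable 2.
Suffixed `na.meg.be:.plu:.ro.gi.ke` (7 syllables):
  The final syllable (7, ke) is extrametrical; the stress domain is syllables 1–6.
  Weights: 1 na L, 2 meg H, 3 be: L, 4 plu: L, 5 ro L, 6 gi L.
  Heavy syllables in the domain: 2. The leftmost is syllable 2 (meg).
  → primary stress on syllable 2.

no: stays on 2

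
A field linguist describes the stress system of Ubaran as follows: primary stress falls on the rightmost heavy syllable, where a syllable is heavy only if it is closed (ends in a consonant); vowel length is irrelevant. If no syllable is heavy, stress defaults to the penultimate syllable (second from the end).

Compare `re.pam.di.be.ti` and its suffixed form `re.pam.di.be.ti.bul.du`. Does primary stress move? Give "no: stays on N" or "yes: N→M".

Base `re.pam.di.be.ti` (5 syllables):
  Weights: 1 re L, 2 pam H, 3 di L, 4 be L, 5 ti L.
  Heavy syllables in the domain: 2. The rightmost is syllable 2 (pam).
  → primary stress on syllable 2.
Suffixed `re.pam.di.be.ti.bul.du` (7 syllables):
  Weights: 1 re L, 2 pam H, 3 di L, 4 be L, 5 ti L, 6 bul H, 7 du L.
  Heavy syllables in the domain: 2, 6. The rightmost is syllable 6 (bul).
  → primary stress on syllable 6.

yes: 2→6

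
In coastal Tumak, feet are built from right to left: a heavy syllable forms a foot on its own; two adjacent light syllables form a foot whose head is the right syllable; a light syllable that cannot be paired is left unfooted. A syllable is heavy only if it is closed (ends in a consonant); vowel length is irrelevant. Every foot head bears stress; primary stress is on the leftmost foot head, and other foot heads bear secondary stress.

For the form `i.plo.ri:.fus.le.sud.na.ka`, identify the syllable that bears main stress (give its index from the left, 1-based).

Weights: 1 i L, 2 plo L, 3 ri: L, 4 fus H, 5 le L, 6 sud H, 7 na L, 8 ka L.
Parse right to left (heavy = foot alone; LL = one foot; stranded L unfooted): i (plo.ˈri:) (ˈfus) le (ˈsud) (na.ˈka).
Foot heads: 3, 4, 6, 8.
Primary stress on the leftmost head = syllable 3.
Primary stress: syllable 3 → i.plo.ˈri:.fus.le.sud.na.ka.

3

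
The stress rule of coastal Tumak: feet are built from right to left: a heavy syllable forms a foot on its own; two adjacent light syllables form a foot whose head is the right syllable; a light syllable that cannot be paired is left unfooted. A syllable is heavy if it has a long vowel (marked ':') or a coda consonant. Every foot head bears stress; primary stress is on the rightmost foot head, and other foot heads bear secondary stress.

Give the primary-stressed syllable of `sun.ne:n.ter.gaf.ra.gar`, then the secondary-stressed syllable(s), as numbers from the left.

primary 6, secondary 1, 2, 3, 4

Weights: 1 sun H, 2 ne:n H, 3 ter H, 4 gaf H, 5 ra L, 6 gar H.
Parse right to left (heavy = foot alone; LL = one foot; stranded L unfooted): (ˈsun) (ˈne:n) (ˈter) (ˈgaf) ra (ˈgar).
Foot heads: 1, 2, 3, 4, 6.
Primary stress on the rightmost head = syllable 6.
Secondary stress on 1, 2, 3, 4: ˌsun.ˌne:n.ˌter.ˌgaf.ra.ˈgar.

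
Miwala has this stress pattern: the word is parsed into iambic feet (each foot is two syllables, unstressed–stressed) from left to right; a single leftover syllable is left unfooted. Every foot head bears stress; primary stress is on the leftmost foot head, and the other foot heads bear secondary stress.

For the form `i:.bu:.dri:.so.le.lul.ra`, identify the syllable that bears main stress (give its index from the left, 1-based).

Parse left to right into iambic (σˈσ) feet: (i:.ˈbu:) (dri:.ˈso) (le.ˈlul) ra. Syllable 7 is left unfooted.
Foot heads (stressed positions): 2, 4, 6.
End Rule Leftmost: primary stress on the leftmost head = syllable 2.
Primary stress: syllable 2 → i:.ˈbu:.dri:.so.le.lul.ra.

2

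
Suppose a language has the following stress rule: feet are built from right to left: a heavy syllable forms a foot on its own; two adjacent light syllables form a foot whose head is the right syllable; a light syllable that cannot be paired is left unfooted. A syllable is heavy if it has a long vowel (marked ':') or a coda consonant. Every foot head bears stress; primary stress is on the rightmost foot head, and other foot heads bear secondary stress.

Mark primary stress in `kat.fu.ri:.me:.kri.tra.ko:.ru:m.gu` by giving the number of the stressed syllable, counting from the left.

Weights: 1 kat H, 2 fu L, 3 ri: H, 4 me: H, 5 kri L, 6 tra L, 7 ko: H, 8 ru:m H, 9 gu L.
Parse right to left (heavy = foot alone; LL = one foot; stranded L unfooted): (ˈkat) fu (ˈri:) (ˈme:) (kri.ˈtra) (ˈko:) (ˈru:m) gu.
Foot heads: 1, 3, 4, 6, 7, 8.
Primary stress on the rightmost head = syllable 8.
Primary stress: syllable 8 → kat.fu.ri:.me:.kri.tra.ko:.ˈru:m.gu.

8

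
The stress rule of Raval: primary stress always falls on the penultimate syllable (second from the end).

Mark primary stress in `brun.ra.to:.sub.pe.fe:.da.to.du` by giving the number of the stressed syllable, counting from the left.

8

The word has 9 syllables; the penultimate syllable (second from the end) is syllable 8 (to).
Primary stress: syllable 8 → brun.ra.to:.sub.pe.fe:.da.ˈto.du.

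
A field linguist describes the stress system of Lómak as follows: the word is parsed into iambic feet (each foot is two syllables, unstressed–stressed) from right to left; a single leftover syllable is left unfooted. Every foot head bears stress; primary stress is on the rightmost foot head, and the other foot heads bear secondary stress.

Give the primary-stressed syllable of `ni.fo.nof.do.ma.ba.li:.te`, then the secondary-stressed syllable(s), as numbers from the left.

primary 8, secondary 2, 4, 6

Parse right to left into iambic (σˈσ) feet: (ni.ˈfo) (nof.ˈdo) (ma.ˈba) (li:.ˈte).
Foot heads (stressed positions): 2, 4, 6, 8.
End Rule Rightmost: primary stress on the rightmost head = syllable 8.
Secondary stress on 2, 4, 6: ni.ˌfo.nof.ˌdo.ma.ˌba.li:.ˈte.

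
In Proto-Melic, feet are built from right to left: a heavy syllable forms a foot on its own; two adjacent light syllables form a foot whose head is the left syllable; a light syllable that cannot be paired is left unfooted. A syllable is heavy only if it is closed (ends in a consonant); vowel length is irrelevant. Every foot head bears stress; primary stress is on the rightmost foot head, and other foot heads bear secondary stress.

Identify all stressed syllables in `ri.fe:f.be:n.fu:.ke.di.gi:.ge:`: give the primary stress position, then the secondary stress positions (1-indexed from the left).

Weights: 1 ri L, 2 fe:f H, 3 be:n H, 4 fu: L, 5 ke L, 6 di L, 7 gi: L, 8 ge: L.
Parse right to left (heavy = foot alone; LL = one foot; stranded L unfooted): ri (ˈfe:f) (ˈbe:n) fu: (ˈke.di) (ˈgi:.ge:).
Foot heads: 2, 3, 5, 7.
Primary stress on the rightmost head = syllable 7.
Secondary stress on 2, 3, 5: ri.ˌfe:f.ˌbe:n.fu:.ˌke.di.ˈgi:.ge:.

primary 7, secondary 2, 3, 5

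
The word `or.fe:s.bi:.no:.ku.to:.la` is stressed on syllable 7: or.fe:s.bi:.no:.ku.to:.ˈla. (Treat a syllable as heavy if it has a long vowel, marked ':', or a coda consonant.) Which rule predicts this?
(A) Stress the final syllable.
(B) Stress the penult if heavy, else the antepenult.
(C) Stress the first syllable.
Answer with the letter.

Rule A → syllable 7 ✓.
Rule B → syllable 6 (observed: 7).
Rule C → syllable 1 (observed: 7).

A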